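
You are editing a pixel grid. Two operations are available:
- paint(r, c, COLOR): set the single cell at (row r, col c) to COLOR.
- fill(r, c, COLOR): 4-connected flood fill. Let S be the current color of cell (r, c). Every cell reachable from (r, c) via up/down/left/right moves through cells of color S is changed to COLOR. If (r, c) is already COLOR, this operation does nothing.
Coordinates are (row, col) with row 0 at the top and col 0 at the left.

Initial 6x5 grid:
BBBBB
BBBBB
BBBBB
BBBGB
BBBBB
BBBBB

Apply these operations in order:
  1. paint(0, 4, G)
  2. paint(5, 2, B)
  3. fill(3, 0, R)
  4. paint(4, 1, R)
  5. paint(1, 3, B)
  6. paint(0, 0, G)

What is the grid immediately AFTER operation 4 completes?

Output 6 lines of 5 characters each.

Answer: RRRRG
RRRRR
RRRRR
RRRGR
RRRRR
RRRRR

Derivation:
After op 1 paint(0,4,G):
BBBBG
BBBBB
BBBBB
BBBGB
BBBBB
BBBBB
After op 2 paint(5,2,B):
BBBBG
BBBBB
BBBBB
BBBGB
BBBBB
BBBBB
After op 3 fill(3,0,R) [28 cells changed]:
RRRRG
RRRRR
RRRRR
RRRGR
RRRRR
RRRRR
After op 4 paint(4,1,R):
RRRRG
RRRRR
RRRRR
RRRGR
RRRRR
RRRRR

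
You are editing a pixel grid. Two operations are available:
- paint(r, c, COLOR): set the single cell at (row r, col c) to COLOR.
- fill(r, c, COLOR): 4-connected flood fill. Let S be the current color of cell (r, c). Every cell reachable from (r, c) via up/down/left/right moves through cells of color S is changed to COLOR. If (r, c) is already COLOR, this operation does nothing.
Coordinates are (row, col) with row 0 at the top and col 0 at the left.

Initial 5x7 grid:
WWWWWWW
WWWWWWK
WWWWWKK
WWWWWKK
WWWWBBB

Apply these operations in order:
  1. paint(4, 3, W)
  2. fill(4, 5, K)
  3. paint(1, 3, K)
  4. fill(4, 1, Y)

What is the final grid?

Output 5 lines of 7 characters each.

Answer: YYYYYYY
YYYKYYK
YYYYYKK
YYYYYKK
YYYYKKK

Derivation:
After op 1 paint(4,3,W):
WWWWWWW
WWWWWWK
WWWWWKK
WWWWWKK
WWWWBBB
After op 2 fill(4,5,K) [3 cells changed]:
WWWWWWW
WWWWWWK
WWWWWKK
WWWWWKK
WWWWKKK
After op 3 paint(1,3,K):
WWWWWWW
WWWKWWK
WWWWWKK
WWWWWKK
WWWWKKK
After op 4 fill(4,1,Y) [26 cells changed]:
YYYYYYY
YYYKYYK
YYYYYKK
YYYYYKK
YYYYKKK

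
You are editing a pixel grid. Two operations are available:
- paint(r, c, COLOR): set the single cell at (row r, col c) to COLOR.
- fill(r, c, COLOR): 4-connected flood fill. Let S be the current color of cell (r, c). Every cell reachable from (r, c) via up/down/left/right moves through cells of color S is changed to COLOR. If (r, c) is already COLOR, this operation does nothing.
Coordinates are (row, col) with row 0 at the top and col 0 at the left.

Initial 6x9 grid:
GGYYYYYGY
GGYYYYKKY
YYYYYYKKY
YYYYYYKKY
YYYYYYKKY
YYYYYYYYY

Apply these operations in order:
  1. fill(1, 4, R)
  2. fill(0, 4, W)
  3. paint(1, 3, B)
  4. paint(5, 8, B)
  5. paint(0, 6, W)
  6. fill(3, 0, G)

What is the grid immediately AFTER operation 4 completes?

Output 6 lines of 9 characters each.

Answer: GGWWWWWGW
GGWBWWKKW
WWWWWWKKW
WWWWWWKKW
WWWWWWKKW
WWWWWWWWB

Derivation:
After op 1 fill(1,4,R) [41 cells changed]:
GGRRRRRGR
GGRRRRKKR
RRRRRRKKR
RRRRRRKKR
RRRRRRKKR
RRRRRRRRR
After op 2 fill(0,4,W) [41 cells changed]:
GGWWWWWGW
GGWWWWKKW
WWWWWWKKW
WWWWWWKKW
WWWWWWKKW
WWWWWWWWW
After op 3 paint(1,3,B):
GGWWWWWGW
GGWBWWKKW
WWWWWWKKW
WWWWWWKKW
WWWWWWKKW
WWWWWWWWW
After op 4 paint(5,8,B):
GGWWWWWGW
GGWBWWKKW
WWWWWWKKW
WWWWWWKKW
WWWWWWKKW
WWWWWWWWB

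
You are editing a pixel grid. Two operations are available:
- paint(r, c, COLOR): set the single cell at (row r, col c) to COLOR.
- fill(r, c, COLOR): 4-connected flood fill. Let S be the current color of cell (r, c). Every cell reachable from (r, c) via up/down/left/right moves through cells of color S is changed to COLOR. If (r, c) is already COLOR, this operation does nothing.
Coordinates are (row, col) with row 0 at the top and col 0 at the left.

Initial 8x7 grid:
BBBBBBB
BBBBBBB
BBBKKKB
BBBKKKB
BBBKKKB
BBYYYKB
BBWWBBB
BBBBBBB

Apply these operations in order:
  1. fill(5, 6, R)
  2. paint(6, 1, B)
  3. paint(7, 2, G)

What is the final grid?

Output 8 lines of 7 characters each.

After op 1 fill(5,6,R) [41 cells changed]:
RRRRRRR
RRRRRRR
RRRKKKR
RRRKKKR
RRRKKKR
RRYYYKR
RRWWRRR
RRRRRRR
After op 2 paint(6,1,B):
RRRRRRR
RRRRRRR
RRRKKKR
RRRKKKR
RRRKKKR
RRYYYKR
RBWWRRR
RRRRRRR
After op 3 paint(7,2,G):
RRRRRRR
RRRRRRR
RRRKKKR
RRRKKKR
RRRKKKR
RRYYYKR
RBWWRRR
RRGRRRR

Answer: RRRRRRR
RRRRRRR
RRRKKKR
RRRKKKR
RRRKKKR
RRYYYKR
RBWWRRR
RRGRRRR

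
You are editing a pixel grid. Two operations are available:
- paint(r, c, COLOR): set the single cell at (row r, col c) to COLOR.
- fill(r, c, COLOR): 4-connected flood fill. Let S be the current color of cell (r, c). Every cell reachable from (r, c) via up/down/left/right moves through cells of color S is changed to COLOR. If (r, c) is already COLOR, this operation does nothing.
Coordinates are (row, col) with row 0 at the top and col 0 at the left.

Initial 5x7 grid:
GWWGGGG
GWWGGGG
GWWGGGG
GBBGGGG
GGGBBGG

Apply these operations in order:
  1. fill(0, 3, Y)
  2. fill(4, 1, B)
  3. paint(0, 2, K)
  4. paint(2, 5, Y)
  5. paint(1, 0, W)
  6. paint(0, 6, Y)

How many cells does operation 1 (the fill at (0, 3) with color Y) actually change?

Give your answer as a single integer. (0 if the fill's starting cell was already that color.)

Answer: 18

Derivation:
After op 1 fill(0,3,Y) [18 cells changed]:
GWWYYYY
GWWYYYY
GWWYYYY
GBBYYYY
GGGBBYY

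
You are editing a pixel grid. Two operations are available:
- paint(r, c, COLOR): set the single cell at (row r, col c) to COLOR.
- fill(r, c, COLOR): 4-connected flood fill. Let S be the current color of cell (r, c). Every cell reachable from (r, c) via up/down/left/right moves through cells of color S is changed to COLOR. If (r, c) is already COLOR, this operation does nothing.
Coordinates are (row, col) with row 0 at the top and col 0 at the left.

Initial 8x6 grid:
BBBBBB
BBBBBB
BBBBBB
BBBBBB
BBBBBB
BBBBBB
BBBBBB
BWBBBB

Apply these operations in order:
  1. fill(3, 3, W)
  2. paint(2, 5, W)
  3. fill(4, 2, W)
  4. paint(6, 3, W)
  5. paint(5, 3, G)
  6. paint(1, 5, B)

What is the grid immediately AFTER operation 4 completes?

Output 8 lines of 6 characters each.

After op 1 fill(3,3,W) [47 cells changed]:
WWWWWW
WWWWWW
WWWWWW
WWWWWW
WWWWWW
WWWWWW
WWWWWW
WWWWWW
After op 2 paint(2,5,W):
WWWWWW
WWWWWW
WWWWWW
WWWWWW
WWWWWW
WWWWWW
WWWWWW
WWWWWW
After op 3 fill(4,2,W) [0 cells changed]:
WWWWWW
WWWWWW
WWWWWW
WWWWWW
WWWWWW
WWWWWW
WWWWWW
WWWWWW
After op 4 paint(6,3,W):
WWWWWW
WWWWWW
WWWWWW
WWWWWW
WWWWWW
WWWWWW
WWWWWW
WWWWWW

Answer: WWWWWW
WWWWWW
WWWWWW
WWWWWW
WWWWWW
WWWWWW
WWWWWW
WWWWWW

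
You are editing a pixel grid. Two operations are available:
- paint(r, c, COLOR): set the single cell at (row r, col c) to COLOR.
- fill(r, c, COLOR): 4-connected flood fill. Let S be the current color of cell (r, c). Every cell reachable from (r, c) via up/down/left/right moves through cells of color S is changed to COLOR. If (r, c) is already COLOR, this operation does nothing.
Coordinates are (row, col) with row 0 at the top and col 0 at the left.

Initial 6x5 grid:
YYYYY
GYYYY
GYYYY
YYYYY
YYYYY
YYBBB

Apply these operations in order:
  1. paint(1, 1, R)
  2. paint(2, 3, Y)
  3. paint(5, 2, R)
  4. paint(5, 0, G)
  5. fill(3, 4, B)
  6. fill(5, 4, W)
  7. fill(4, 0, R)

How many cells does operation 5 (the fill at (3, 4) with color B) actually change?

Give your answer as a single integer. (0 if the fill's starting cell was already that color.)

After op 1 paint(1,1,R):
YYYYY
GRYYY
GYYYY
YYYYY
YYYYY
YYBBB
After op 2 paint(2,3,Y):
YYYYY
GRYYY
GYYYY
YYYYY
YYYYY
YYBBB
After op 3 paint(5,2,R):
YYYYY
GRYYY
GYYYY
YYYYY
YYYYY
YYRBB
After op 4 paint(5,0,G):
YYYYY
GRYYY
GYYYY
YYYYY
YYYYY
GYRBB
After op 5 fill(3,4,B) [23 cells changed]:
BBBBB
GRBBB
GBBBB
BBBBB
BBBBB
GBRBB

Answer: 23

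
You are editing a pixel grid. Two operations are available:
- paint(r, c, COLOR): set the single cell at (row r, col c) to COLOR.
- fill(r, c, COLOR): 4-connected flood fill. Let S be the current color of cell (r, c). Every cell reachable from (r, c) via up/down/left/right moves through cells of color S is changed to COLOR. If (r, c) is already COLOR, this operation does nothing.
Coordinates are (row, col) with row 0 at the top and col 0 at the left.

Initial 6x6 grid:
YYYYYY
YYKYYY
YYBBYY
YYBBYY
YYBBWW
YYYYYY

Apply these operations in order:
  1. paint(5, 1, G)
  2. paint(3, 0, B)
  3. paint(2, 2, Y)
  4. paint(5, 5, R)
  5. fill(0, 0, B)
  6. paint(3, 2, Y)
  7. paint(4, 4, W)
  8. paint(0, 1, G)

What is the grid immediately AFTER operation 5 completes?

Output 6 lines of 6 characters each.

After op 1 paint(5,1,G):
YYYYYY
YYKYYY
YYBBYY
YYBBYY
YYBBWW
YGYYYY
After op 2 paint(3,0,B):
YYYYYY
YYKYYY
YYBBYY
BYBBYY
YYBBWW
YGYYYY
After op 3 paint(2,2,Y):
YYYYYY
YYKYYY
YYYBYY
BYBBYY
YYBBWW
YGYYYY
After op 4 paint(5,5,R):
YYYYYY
YYKYYY
YYYBYY
BYBBYY
YYBBWW
YGYYYR
After op 5 fill(0,0,B) [22 cells changed]:
BBBBBB
BBKBBB
BBBBBB
BBBBBB
BBBBWW
BGYYYR

Answer: BBBBBB
BBKBBB
BBBBBB
BBBBBB
BBBBWW
BGYYYR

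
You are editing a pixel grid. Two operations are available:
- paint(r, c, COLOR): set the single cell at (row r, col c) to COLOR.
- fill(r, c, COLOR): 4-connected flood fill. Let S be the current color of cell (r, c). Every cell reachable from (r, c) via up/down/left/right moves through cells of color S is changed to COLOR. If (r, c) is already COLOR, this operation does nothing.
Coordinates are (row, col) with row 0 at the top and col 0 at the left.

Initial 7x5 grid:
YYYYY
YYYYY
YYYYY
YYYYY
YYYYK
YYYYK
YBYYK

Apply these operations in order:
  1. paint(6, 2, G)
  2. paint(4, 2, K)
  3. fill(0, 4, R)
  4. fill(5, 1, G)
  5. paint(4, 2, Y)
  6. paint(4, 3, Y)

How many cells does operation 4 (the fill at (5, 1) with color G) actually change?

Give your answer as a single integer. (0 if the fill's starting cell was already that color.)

After op 1 paint(6,2,G):
YYYYY
YYYYY
YYYYY
YYYYY
YYYYK
YYYYK
YBGYK
After op 2 paint(4,2,K):
YYYYY
YYYYY
YYYYY
YYYYY
YYKYK
YYYYK
YBGYK
After op 3 fill(0,4,R) [29 cells changed]:
RRRRR
RRRRR
RRRRR
RRRRR
RRKRK
RRRRK
RBGRK
After op 4 fill(5,1,G) [29 cells changed]:
GGGGG
GGGGG
GGGGG
GGGGG
GGKGK
GGGGK
GBGGK

Answer: 29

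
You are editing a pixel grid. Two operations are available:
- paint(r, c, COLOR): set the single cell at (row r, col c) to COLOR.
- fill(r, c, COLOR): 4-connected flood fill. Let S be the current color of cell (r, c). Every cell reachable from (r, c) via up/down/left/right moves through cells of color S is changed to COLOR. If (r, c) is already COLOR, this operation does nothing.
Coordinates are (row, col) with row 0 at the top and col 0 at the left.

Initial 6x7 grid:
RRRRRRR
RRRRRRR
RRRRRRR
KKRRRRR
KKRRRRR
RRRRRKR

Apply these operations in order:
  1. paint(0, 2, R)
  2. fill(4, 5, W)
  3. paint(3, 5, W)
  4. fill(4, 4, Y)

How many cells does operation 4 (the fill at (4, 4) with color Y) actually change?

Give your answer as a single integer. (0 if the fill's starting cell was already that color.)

Answer: 37

Derivation:
After op 1 paint(0,2,R):
RRRRRRR
RRRRRRR
RRRRRRR
KKRRRRR
KKRRRRR
RRRRRKR
After op 2 fill(4,5,W) [37 cells changed]:
WWWWWWW
WWWWWWW
WWWWWWW
KKWWWWW
KKWWWWW
WWWWWKW
After op 3 paint(3,5,W):
WWWWWWW
WWWWWWW
WWWWWWW
KKWWWWW
KKWWWWW
WWWWWKW
After op 4 fill(4,4,Y) [37 cells changed]:
YYYYYYY
YYYYYYY
YYYYYYY
KKYYYYY
KKYYYYY
YYYYYKY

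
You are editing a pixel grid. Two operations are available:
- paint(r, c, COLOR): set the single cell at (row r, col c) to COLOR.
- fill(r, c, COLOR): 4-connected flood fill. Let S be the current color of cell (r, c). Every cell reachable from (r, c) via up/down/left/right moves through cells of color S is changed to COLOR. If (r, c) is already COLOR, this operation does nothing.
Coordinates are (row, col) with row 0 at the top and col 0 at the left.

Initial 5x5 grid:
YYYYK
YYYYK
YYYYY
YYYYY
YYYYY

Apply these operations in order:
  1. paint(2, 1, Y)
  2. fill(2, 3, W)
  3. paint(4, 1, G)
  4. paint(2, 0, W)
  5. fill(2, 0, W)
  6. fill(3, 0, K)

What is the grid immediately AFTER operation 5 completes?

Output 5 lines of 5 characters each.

After op 1 paint(2,1,Y):
YYYYK
YYYYK
YYYYY
YYYYY
YYYYY
After op 2 fill(2,3,W) [23 cells changed]:
WWWWK
WWWWK
WWWWW
WWWWW
WWWWW
After op 3 paint(4,1,G):
WWWWK
WWWWK
WWWWW
WWWWW
WGWWW
After op 4 paint(2,0,W):
WWWWK
WWWWK
WWWWW
WWWWW
WGWWW
After op 5 fill(2,0,W) [0 cells changed]:
WWWWK
WWWWK
WWWWW
WWWWW
WGWWW

Answer: WWWWK
WWWWK
WWWWW
WWWWW
WGWWW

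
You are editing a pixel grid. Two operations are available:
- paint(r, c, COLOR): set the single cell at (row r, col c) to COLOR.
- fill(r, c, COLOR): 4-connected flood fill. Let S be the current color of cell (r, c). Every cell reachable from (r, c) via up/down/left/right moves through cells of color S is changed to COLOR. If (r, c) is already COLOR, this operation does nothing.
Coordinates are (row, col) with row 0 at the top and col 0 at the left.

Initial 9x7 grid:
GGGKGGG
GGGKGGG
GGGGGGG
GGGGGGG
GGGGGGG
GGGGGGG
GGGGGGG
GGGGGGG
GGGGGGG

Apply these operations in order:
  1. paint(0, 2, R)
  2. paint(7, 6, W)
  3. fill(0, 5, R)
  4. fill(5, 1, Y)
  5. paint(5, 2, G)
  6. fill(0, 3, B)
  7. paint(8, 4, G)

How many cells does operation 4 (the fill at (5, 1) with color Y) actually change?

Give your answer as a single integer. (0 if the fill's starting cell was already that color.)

After op 1 paint(0,2,R):
GGRKGGG
GGGKGGG
GGGGGGG
GGGGGGG
GGGGGGG
GGGGGGG
GGGGGGG
GGGGGGG
GGGGGGG
After op 2 paint(7,6,W):
GGRKGGG
GGGKGGG
GGGGGGG
GGGGGGG
GGGGGGG
GGGGGGG
GGGGGGG
GGGGGGW
GGGGGGG
After op 3 fill(0,5,R) [59 cells changed]:
RRRKRRR
RRRKRRR
RRRRRRR
RRRRRRR
RRRRRRR
RRRRRRR
RRRRRRR
RRRRRRW
RRRRRRR
After op 4 fill(5,1,Y) [60 cells changed]:
YYYKYYY
YYYKYYY
YYYYYYY
YYYYYYY
YYYYYYY
YYYYYYY
YYYYYYY
YYYYYYW
YYYYYYY

Answer: 60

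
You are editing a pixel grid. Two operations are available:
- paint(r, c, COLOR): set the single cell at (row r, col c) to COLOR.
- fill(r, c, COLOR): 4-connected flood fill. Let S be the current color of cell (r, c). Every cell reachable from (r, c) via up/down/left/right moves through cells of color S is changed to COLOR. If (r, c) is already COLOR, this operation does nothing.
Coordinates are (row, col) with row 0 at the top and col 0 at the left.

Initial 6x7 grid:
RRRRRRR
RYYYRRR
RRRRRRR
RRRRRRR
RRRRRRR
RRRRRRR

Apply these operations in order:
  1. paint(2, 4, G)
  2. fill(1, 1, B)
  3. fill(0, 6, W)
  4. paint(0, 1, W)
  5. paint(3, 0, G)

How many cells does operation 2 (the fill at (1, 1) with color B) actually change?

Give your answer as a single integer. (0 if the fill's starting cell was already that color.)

After op 1 paint(2,4,G):
RRRRRRR
RYYYRRR
RRRRGRR
RRRRRRR
RRRRRRR
RRRRRRR
After op 2 fill(1,1,B) [3 cells changed]:
RRRRRRR
RBBBRRR
RRRRGRR
RRRRRRR
RRRRRRR
RRRRRRR

Answer: 3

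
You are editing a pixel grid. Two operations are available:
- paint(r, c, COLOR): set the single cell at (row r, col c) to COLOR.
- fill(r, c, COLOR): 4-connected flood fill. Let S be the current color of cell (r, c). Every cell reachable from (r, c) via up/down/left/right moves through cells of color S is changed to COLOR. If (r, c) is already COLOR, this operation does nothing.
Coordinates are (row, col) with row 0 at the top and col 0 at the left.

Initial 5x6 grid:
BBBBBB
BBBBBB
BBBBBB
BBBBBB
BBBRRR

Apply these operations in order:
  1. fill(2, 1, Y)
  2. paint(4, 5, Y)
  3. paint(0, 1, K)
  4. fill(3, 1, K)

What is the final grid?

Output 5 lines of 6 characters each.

After op 1 fill(2,1,Y) [27 cells changed]:
YYYYYY
YYYYYY
YYYYYY
YYYYYY
YYYRRR
After op 2 paint(4,5,Y):
YYYYYY
YYYYYY
YYYYYY
YYYYYY
YYYRRY
After op 3 paint(0,1,K):
YKYYYY
YYYYYY
YYYYYY
YYYYYY
YYYRRY
After op 4 fill(3,1,K) [27 cells changed]:
KKKKKK
KKKKKK
KKKKKK
KKKKKK
KKKRRK

Answer: KKKKKK
KKKKKK
KKKKKK
KKKKKK
KKKRRK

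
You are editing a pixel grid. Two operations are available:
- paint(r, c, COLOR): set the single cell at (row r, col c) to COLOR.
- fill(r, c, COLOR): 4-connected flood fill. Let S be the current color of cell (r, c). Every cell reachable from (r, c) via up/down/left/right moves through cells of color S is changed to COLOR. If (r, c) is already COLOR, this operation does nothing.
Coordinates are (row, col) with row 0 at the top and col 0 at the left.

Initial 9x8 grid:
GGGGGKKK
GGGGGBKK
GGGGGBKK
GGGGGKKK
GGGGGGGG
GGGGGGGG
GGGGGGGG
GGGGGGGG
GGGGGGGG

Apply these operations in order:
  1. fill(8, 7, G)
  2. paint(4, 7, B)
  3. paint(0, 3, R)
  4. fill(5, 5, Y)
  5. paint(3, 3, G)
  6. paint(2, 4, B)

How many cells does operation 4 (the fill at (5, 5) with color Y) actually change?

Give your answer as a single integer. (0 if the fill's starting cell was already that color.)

After op 1 fill(8,7,G) [0 cells changed]:
GGGGGKKK
GGGGGBKK
GGGGGBKK
GGGGGKKK
GGGGGGGG
GGGGGGGG
GGGGGGGG
GGGGGGGG
GGGGGGGG
After op 2 paint(4,7,B):
GGGGGKKK
GGGGGBKK
GGGGGBKK
GGGGGKKK
GGGGGGGB
GGGGGGGG
GGGGGGGG
GGGGGGGG
GGGGGGGG
After op 3 paint(0,3,R):
GGGRGKKK
GGGGGBKK
GGGGGBKK
GGGGGKKK
GGGGGGGB
GGGGGGGG
GGGGGGGG
GGGGGGGG
GGGGGGGG
After op 4 fill(5,5,Y) [58 cells changed]:
YYYRYKKK
YYYYYBKK
YYYYYBKK
YYYYYKKK
YYYYYYYB
YYYYYYYY
YYYYYYYY
YYYYYYYY
YYYYYYYY

Answer: 58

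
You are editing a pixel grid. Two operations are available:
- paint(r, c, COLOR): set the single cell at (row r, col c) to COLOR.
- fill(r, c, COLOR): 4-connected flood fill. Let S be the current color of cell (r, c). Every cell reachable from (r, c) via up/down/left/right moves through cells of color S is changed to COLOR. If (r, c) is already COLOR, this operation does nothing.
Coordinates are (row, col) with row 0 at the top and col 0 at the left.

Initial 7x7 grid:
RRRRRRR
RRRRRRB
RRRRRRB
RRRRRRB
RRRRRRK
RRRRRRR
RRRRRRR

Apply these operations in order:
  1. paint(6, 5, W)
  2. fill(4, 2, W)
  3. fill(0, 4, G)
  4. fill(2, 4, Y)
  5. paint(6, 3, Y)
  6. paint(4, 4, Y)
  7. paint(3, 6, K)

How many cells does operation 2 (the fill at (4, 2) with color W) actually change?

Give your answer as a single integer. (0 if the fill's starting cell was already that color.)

After op 1 paint(6,5,W):
RRRRRRR
RRRRRRB
RRRRRRB
RRRRRRB
RRRRRRK
RRRRRRR
RRRRRWR
After op 2 fill(4,2,W) [44 cells changed]:
WWWWWWW
WWWWWWB
WWWWWWB
WWWWWWB
WWWWWWK
WWWWWWW
WWWWWWW

Answer: 44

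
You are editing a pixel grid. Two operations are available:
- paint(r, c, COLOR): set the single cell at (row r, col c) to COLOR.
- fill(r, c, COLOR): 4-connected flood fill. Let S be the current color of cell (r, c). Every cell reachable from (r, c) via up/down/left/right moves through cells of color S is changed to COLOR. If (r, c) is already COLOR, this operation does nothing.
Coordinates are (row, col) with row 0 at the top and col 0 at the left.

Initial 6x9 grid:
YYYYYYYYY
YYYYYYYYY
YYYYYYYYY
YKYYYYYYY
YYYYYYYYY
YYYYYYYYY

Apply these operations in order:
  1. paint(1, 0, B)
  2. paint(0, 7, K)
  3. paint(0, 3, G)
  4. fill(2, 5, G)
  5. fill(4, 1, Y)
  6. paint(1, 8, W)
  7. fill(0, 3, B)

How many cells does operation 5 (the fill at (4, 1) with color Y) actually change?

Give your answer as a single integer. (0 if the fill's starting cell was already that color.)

After op 1 paint(1,0,B):
YYYYYYYYY
BYYYYYYYY
YYYYYYYYY
YKYYYYYYY
YYYYYYYYY
YYYYYYYYY
After op 2 paint(0,7,K):
YYYYYYYKY
BYYYYYYYY
YYYYYYYYY
YKYYYYYYY
YYYYYYYYY
YYYYYYYYY
After op 3 paint(0,3,G):
YYYGYYYKY
BYYYYYYYY
YYYYYYYYY
YKYYYYYYY
YYYYYYYYY
YYYYYYYYY
After op 4 fill(2,5,G) [50 cells changed]:
GGGGGGGKG
BGGGGGGGG
GGGGGGGGG
GKGGGGGGG
GGGGGGGGG
GGGGGGGGG
After op 5 fill(4,1,Y) [51 cells changed]:
YYYYYYYKY
BYYYYYYYY
YYYYYYYYY
YKYYYYYYY
YYYYYYYYY
YYYYYYYYY

Answer: 51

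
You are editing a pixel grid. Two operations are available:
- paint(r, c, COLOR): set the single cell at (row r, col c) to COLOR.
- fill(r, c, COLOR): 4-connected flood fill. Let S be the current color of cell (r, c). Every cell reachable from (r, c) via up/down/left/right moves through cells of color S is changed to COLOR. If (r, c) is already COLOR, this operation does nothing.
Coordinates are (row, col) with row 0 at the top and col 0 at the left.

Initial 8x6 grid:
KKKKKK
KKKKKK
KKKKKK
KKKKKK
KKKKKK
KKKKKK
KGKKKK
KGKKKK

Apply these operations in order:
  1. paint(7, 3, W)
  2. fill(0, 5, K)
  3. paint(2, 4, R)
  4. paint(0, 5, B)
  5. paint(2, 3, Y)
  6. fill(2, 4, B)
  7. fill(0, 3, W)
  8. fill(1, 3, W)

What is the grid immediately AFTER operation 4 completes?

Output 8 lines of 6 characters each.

After op 1 paint(7,3,W):
KKKKKK
KKKKKK
KKKKKK
KKKKKK
KKKKKK
KKKKKK
KGKKKK
KGKWKK
After op 2 fill(0,5,K) [0 cells changed]:
KKKKKK
KKKKKK
KKKKKK
KKKKKK
KKKKKK
KKKKKK
KGKKKK
KGKWKK
After op 3 paint(2,4,R):
KKKKKK
KKKKKK
KKKKRK
KKKKKK
KKKKKK
KKKKKK
KGKKKK
KGKWKK
After op 4 paint(0,5,B):
KKKKKB
KKKKKK
KKKKRK
KKKKKK
KKKKKK
KKKKKK
KGKKKK
KGKWKK

Answer: KKKKKB
KKKKKK
KKKKRK
KKKKKK
KKKKKK
KKKKKK
KGKKKK
KGKWKK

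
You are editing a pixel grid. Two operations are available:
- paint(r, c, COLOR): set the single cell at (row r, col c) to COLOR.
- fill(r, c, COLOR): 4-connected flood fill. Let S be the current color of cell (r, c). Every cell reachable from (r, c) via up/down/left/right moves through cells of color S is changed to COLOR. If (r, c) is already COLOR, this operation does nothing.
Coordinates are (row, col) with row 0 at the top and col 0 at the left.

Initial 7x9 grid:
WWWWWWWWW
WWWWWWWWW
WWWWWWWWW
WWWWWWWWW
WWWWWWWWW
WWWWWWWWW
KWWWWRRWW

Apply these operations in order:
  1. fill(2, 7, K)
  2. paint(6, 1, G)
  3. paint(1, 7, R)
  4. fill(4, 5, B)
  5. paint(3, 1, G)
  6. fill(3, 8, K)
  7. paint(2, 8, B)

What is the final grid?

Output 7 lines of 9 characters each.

After op 1 fill(2,7,K) [60 cells changed]:
KKKKKKKKK
KKKKKKKKK
KKKKKKKKK
KKKKKKKKK
KKKKKKKKK
KKKKKKKKK
KKKKKRRKK
After op 2 paint(6,1,G):
KKKKKKKKK
KKKKKKKKK
KKKKKKKKK
KKKKKKKKK
KKKKKKKKK
KKKKKKKKK
KGKKKRRKK
After op 3 paint(1,7,R):
KKKKKKKKK
KKKKKKKRK
KKKKKKKKK
KKKKKKKKK
KKKKKKKKK
KKKKKKKKK
KGKKKRRKK
After op 4 fill(4,5,B) [59 cells changed]:
BBBBBBBBB
BBBBBBBRB
BBBBBBBBB
BBBBBBBBB
BBBBBBBBB
BBBBBBBBB
BGBBBRRBB
After op 5 paint(3,1,G):
BBBBBBBBB
BBBBBBBRB
BBBBBBBBB
BGBBBBBBB
BBBBBBBBB
BBBBBBBBB
BGBBBRRBB
After op 6 fill(3,8,K) [58 cells changed]:
KKKKKKKKK
KKKKKKKRK
KKKKKKKKK
KGKKKKKKK
KKKKKKKKK
KKKKKKKKK
KGKKKRRKK
After op 7 paint(2,8,B):
KKKKKKKKK
KKKKKKKRK
KKKKKKKKB
KGKKKKKKK
KKKKKKKKK
KKKKKKKKK
KGKKKRRKK

Answer: KKKKKKKKK
KKKKKKKRK
KKKKKKKKB
KGKKKKKKK
KKKKKKKKK
KKKKKKKKK
KGKKKRRKK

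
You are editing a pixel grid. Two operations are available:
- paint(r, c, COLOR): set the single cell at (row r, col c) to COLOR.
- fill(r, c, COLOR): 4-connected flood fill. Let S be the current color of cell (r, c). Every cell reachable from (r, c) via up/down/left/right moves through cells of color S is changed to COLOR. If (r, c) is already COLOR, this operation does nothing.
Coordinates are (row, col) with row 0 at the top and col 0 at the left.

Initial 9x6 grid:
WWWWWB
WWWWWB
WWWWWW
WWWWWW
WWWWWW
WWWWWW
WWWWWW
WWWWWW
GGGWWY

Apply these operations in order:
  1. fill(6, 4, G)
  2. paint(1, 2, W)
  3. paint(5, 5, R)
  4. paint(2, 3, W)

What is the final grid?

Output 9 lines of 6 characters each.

Answer: GGGGGB
GGWGGB
GGGWGG
GGGGGG
GGGGGG
GGGGGR
GGGGGG
GGGGGG
GGGGGY

Derivation:
After op 1 fill(6,4,G) [48 cells changed]:
GGGGGB
GGGGGB
GGGGGG
GGGGGG
GGGGGG
GGGGGG
GGGGGG
GGGGGG
GGGGGY
After op 2 paint(1,2,W):
GGGGGB
GGWGGB
GGGGGG
GGGGGG
GGGGGG
GGGGGG
GGGGGG
GGGGGG
GGGGGY
After op 3 paint(5,5,R):
GGGGGB
GGWGGB
GGGGGG
GGGGGG
GGGGGG
GGGGGR
GGGGGG
GGGGGG
GGGGGY
After op 4 paint(2,3,W):
GGGGGB
GGWGGB
GGGWGG
GGGGGG
GGGGGG
GGGGGR
GGGGGG
GGGGGG
GGGGGY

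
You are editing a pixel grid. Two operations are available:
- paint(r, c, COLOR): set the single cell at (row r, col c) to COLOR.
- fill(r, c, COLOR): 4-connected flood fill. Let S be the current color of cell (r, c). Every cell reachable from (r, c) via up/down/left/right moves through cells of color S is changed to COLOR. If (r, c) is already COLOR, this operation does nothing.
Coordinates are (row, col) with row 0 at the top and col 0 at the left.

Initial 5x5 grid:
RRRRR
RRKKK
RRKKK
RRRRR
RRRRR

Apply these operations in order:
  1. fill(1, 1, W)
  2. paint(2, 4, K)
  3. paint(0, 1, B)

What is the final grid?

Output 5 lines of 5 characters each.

Answer: WBWWW
WWKKK
WWKKK
WWWWW
WWWWW

Derivation:
After op 1 fill(1,1,W) [19 cells changed]:
WWWWW
WWKKK
WWKKK
WWWWW
WWWWW
After op 2 paint(2,4,K):
WWWWW
WWKKK
WWKKK
WWWWW
WWWWW
After op 3 paint(0,1,B):
WBWWW
WWKKK
WWKKK
WWWWW
WWWWW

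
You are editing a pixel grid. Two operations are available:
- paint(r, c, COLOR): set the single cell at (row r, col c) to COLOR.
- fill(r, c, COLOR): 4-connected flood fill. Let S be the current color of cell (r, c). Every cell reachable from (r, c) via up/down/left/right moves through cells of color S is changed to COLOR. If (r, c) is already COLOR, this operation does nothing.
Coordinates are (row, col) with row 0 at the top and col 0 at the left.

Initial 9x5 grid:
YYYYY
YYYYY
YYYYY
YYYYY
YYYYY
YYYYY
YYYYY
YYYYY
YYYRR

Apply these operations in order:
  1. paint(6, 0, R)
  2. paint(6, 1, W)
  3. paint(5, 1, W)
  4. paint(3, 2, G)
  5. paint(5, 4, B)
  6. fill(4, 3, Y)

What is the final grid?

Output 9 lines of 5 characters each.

Answer: YYYYY
YYYYY
YYYYY
YYGYY
YYYYY
YWYYB
RWYYY
YYYYY
YYYRR

Derivation:
After op 1 paint(6,0,R):
YYYYY
YYYYY
YYYYY
YYYYY
YYYYY
YYYYY
RYYYY
YYYYY
YYYRR
After op 2 paint(6,1,W):
YYYYY
YYYYY
YYYYY
YYYYY
YYYYY
YYYYY
RWYYY
YYYYY
YYYRR
After op 3 paint(5,1,W):
YYYYY
YYYYY
YYYYY
YYYYY
YYYYY
YWYYY
RWYYY
YYYYY
YYYRR
After op 4 paint(3,2,G):
YYYYY
YYYYY
YYYYY
YYGYY
YYYYY
YWYYY
RWYYY
YYYYY
YYYRR
After op 5 paint(5,4,B):
YYYYY
YYYYY
YYYYY
YYGYY
YYYYY
YWYYB
RWYYY
YYYYY
YYYRR
After op 6 fill(4,3,Y) [0 cells changed]:
YYYYY
YYYYY
YYYYY
YYGYY
YYYYY
YWYYB
RWYYY
YYYYY
YYYRR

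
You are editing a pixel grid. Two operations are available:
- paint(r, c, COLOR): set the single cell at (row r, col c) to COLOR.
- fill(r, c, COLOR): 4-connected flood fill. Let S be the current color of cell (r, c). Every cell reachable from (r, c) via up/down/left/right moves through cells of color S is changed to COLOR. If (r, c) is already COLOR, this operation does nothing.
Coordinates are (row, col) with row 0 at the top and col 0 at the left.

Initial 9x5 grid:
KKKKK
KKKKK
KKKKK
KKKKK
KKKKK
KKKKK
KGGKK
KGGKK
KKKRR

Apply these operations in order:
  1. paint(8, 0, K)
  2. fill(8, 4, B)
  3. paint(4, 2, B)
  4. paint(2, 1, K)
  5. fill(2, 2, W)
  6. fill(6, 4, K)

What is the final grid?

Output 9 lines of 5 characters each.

After op 1 paint(8,0,K):
KKKKK
KKKKK
KKKKK
KKKKK
KKKKK
KKKKK
KGGKK
KGGKK
KKKRR
After op 2 fill(8,4,B) [2 cells changed]:
KKKKK
KKKKK
KKKKK
KKKKK
KKKKK
KKKKK
KGGKK
KGGKK
KKKBB
After op 3 paint(4,2,B):
KKKKK
KKKKK
KKKKK
KKKKK
KKBKK
KKKKK
KGGKK
KGGKK
KKKBB
After op 4 paint(2,1,K):
KKKKK
KKKKK
KKKKK
KKKKK
KKBKK
KKKKK
KGGKK
KGGKK
KKKBB
After op 5 fill(2,2,W) [38 cells changed]:
WWWWW
WWWWW
WWWWW
WWWWW
WWBWW
WWWWW
WGGWW
WGGWW
WWWBB
After op 6 fill(6,4,K) [38 cells changed]:
KKKKK
KKKKK
KKKKK
KKKKK
KKBKK
KKKKK
KGGKK
KGGKK
KKKBB

Answer: KKKKK
KKKKK
KKKKK
KKKKK
KKBKK
KKKKK
KGGKK
KGGKK
KKKBB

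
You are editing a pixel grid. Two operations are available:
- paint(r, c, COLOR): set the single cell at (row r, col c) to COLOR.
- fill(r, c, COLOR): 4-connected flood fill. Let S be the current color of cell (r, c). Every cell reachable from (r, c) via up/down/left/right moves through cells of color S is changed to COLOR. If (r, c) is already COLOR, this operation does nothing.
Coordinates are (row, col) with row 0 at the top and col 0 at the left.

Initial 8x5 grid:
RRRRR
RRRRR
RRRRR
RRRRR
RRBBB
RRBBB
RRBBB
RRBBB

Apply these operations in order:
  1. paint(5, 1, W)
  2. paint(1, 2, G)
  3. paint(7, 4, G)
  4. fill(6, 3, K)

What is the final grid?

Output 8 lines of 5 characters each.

Answer: RRRRR
RRGRR
RRRRR
RRRRR
RRKKK
RWKKK
RRKKK
RRKKG

Derivation:
After op 1 paint(5,1,W):
RRRRR
RRRRR
RRRRR
RRRRR
RRBBB
RWBBB
RRBBB
RRBBB
After op 2 paint(1,2,G):
RRRRR
RRGRR
RRRRR
RRRRR
RRBBB
RWBBB
RRBBB
RRBBB
After op 3 paint(7,4,G):
RRRRR
RRGRR
RRRRR
RRRRR
RRBBB
RWBBB
RRBBB
RRBBG
After op 4 fill(6,3,K) [11 cells changed]:
RRRRR
RRGRR
RRRRR
RRRRR
RRKKK
RWKKK
RRKKK
RRKKG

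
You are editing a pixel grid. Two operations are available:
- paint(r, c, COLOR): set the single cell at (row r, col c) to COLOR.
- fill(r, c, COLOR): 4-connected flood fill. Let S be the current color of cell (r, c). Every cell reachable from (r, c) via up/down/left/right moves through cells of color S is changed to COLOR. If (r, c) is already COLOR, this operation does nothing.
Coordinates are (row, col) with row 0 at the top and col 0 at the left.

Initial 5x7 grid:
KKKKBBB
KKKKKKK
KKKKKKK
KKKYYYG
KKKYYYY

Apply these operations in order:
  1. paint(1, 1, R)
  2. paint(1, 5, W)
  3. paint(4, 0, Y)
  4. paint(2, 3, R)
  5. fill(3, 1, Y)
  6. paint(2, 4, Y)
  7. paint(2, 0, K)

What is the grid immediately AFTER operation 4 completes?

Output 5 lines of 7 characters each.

After op 1 paint(1,1,R):
KKKKBBB
KRKKKKK
KKKKKKK
KKKYYYG
KKKYYYY
After op 2 paint(1,5,W):
KKKKBBB
KRKKKWK
KKKKKKK
KKKYYYG
KKKYYYY
After op 3 paint(4,0,Y):
KKKKBBB
KRKKKWK
KKKKKKK
KKKYYYG
YKKYYYY
After op 4 paint(2,3,R):
KKKKBBB
KRKKKWK
KKKRKKK
KKKYYYG
YKKYYYY

Answer: KKKKBBB
KRKKKWK
KKKRKKK
KKKYYYG
YKKYYYY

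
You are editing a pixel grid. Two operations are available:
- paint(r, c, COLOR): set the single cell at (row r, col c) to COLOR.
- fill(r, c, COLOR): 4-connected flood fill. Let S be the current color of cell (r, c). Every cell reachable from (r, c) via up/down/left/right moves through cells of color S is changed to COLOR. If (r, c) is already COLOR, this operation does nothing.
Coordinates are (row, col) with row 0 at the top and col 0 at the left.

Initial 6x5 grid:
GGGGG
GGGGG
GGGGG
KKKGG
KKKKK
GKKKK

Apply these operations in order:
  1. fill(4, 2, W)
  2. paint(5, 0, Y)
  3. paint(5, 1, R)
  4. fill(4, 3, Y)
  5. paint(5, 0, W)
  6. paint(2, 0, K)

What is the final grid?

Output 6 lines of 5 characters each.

After op 1 fill(4,2,W) [12 cells changed]:
GGGGG
GGGGG
GGGGG
WWWGG
WWWWW
GWWWW
After op 2 paint(5,0,Y):
GGGGG
GGGGG
GGGGG
WWWGG
WWWWW
YWWWW
After op 3 paint(5,1,R):
GGGGG
GGGGG
GGGGG
WWWGG
WWWWW
YRWWW
After op 4 fill(4,3,Y) [11 cells changed]:
GGGGG
GGGGG
GGGGG
YYYGG
YYYYY
YRYYY
After op 5 paint(5,0,W):
GGGGG
GGGGG
GGGGG
YYYGG
YYYYY
WRYYY
After op 6 paint(2,0,K):
GGGGG
GGGGG
KGGGG
YYYGG
YYYYY
WRYYY

Answer: GGGGG
GGGGG
KGGGG
YYYGG
YYYYY
WRYYY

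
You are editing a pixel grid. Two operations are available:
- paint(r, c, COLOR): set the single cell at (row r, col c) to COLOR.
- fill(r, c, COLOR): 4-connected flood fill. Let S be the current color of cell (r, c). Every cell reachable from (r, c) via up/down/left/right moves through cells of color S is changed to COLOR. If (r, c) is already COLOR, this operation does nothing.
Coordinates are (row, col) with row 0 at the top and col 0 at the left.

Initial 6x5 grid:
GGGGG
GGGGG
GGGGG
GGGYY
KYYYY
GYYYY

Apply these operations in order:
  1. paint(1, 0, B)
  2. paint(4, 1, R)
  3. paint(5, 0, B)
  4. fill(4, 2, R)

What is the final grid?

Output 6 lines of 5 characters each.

Answer: GGGGG
BGGGG
GGGGG
GGGRR
KRRRR
BRRRR

Derivation:
After op 1 paint(1,0,B):
GGGGG
BGGGG
GGGGG
GGGYY
KYYYY
GYYYY
After op 2 paint(4,1,R):
GGGGG
BGGGG
GGGGG
GGGYY
KRYYY
GYYYY
After op 3 paint(5,0,B):
GGGGG
BGGGG
GGGGG
GGGYY
KRYYY
BYYYY
After op 4 fill(4,2,R) [9 cells changed]:
GGGGG
BGGGG
GGGGG
GGGRR
KRRRR
BRRRR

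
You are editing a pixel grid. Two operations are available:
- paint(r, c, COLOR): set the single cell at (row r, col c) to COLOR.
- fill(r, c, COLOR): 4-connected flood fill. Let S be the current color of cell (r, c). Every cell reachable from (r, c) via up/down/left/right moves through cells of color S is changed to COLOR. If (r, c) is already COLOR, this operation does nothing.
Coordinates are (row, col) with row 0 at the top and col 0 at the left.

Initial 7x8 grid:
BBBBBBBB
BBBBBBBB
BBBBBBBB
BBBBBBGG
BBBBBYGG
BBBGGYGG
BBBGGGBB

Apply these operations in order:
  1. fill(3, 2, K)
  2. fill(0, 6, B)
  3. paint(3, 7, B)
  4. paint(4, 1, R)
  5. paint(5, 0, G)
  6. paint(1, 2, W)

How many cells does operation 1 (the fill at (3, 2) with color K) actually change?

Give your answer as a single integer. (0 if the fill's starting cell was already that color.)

Answer: 41

Derivation:
After op 1 fill(3,2,K) [41 cells changed]:
KKKKKKKK
KKKKKKKK
KKKKKKKK
KKKKKKGG
KKKKKYGG
KKKGGYGG
KKKGGGBB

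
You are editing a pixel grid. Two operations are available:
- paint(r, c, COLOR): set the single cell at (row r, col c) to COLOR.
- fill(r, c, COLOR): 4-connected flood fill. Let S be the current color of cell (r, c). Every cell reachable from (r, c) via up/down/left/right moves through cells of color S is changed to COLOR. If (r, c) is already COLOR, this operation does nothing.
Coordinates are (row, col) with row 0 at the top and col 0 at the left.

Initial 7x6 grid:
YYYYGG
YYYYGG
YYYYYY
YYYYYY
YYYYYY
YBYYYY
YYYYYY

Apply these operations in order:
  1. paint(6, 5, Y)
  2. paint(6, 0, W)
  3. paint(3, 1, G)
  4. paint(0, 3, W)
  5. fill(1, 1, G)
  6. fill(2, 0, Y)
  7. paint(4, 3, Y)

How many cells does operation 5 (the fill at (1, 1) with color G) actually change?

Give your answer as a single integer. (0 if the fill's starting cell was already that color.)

After op 1 paint(6,5,Y):
YYYYGG
YYYYGG
YYYYYY
YYYYYY
YYYYYY
YBYYYY
YYYYYY
After op 2 paint(6,0,W):
YYYYGG
YYYYGG
YYYYYY
YYYYYY
YYYYYY
YBYYYY
WYYYYY
After op 3 paint(3,1,G):
YYYYGG
YYYYGG
YYYYYY
YGYYYY
YYYYYY
YBYYYY
WYYYYY
After op 4 paint(0,3,W):
YYYWGG
YYYYGG
YYYYYY
YGYYYY
YYYYYY
YBYYYY
WYYYYY
After op 5 fill(1,1,G) [34 cells changed]:
GGGWGG
GGGGGG
GGGGGG
GGGGGG
GGGGGG
GBGGGG
WGGGGG

Answer: 34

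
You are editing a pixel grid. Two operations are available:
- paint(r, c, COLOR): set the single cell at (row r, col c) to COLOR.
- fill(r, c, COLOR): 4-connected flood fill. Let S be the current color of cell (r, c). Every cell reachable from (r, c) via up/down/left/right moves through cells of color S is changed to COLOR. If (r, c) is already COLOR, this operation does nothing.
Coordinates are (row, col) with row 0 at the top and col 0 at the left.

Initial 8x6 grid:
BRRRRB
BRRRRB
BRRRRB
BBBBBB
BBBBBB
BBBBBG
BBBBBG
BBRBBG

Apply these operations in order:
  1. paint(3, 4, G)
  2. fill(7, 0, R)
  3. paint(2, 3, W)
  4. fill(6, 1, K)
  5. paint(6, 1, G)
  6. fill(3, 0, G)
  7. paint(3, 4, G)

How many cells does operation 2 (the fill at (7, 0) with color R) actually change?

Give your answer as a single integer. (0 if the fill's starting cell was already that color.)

Answer: 31

Derivation:
After op 1 paint(3,4,G):
BRRRRB
BRRRRB
BRRRRB
BBBBGB
BBBBBB
BBBBBG
BBBBBG
BBRBBG
After op 2 fill(7,0,R) [31 cells changed]:
RRRRRR
RRRRRR
RRRRRR
RRRRGR
RRRRRR
RRRRRG
RRRRRG
RRRRRG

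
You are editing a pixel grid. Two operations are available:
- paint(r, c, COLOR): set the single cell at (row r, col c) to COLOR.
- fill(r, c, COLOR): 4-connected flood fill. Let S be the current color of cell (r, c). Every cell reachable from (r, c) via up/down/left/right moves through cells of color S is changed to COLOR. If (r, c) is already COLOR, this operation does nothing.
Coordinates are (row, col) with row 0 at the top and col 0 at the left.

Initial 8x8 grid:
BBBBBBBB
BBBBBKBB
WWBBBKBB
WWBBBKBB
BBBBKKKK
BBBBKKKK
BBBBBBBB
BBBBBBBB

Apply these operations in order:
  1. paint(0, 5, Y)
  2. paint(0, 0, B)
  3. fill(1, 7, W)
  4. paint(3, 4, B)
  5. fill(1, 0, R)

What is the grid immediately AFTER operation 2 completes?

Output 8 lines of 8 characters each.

After op 1 paint(0,5,Y):
BBBBBYBB
BBBBBKBB
WWBBBKBB
WWBBBKBB
BBBBKKKK
BBBBKKKK
BBBBBBBB
BBBBBBBB
After op 2 paint(0,0,B):
BBBBBYBB
BBBBBKBB
WWBBBKBB
WWBBBKBB
BBBBKKKK
BBBBKKKK
BBBBBBBB
BBBBBBBB

Answer: BBBBBYBB
BBBBBKBB
WWBBBKBB
WWBBBKBB
BBBBKKKK
BBBBKKKK
BBBBBBBB
BBBBBBBB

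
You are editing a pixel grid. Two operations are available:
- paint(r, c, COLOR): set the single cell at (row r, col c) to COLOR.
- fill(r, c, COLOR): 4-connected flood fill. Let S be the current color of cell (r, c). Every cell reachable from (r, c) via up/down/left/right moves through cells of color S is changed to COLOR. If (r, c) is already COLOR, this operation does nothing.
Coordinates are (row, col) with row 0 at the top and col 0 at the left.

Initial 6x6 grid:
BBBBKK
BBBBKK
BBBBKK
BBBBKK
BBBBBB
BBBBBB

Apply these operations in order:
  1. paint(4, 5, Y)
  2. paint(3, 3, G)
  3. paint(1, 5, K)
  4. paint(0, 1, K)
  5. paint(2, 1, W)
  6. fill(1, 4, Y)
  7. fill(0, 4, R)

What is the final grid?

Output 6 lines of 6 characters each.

After op 1 paint(4,5,Y):
BBBBKK
BBBBKK
BBBBKK
BBBBKK
BBBBBY
BBBBBB
After op 2 paint(3,3,G):
BBBBKK
BBBBKK
BBBBKK
BBBGKK
BBBBBY
BBBBBB
After op 3 paint(1,5,K):
BBBBKK
BBBBKK
BBBBKK
BBBGKK
BBBBBY
BBBBBB
After op 4 paint(0,1,K):
BKBBKK
BBBBKK
BBBBKK
BBBGKK
BBBBBY
BBBBBB
After op 5 paint(2,1,W):
BKBBKK
BBBBKK
BWBBKK
BBBGKK
BBBBBY
BBBBBB
After op 6 fill(1,4,Y) [8 cells changed]:
BKBBYY
BBBBYY
BWBBYY
BBBGYY
BBBBBY
BBBBBB
After op 7 fill(0,4,R) [9 cells changed]:
BKBBRR
BBBBRR
BWBBRR
BBBGRR
BBBBBR
BBBBBB

Answer: BKBBRR
BBBBRR
BWBBRR
BBBGRR
BBBBBR
BBBBBB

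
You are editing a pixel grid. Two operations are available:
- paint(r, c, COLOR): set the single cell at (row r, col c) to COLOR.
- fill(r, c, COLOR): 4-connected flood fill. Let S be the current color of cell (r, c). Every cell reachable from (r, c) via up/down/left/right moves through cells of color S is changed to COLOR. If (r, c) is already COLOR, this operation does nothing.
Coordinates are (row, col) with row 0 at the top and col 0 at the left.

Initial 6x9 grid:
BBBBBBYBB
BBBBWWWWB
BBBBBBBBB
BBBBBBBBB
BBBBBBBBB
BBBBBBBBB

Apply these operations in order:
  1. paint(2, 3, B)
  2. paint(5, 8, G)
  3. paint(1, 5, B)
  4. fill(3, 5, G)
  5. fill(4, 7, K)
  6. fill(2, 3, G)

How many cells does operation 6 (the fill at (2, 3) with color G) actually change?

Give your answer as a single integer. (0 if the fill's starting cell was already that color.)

After op 1 paint(2,3,B):
BBBBBBYBB
BBBBWWWWB
BBBBBBBBB
BBBBBBBBB
BBBBBBBBB
BBBBBBBBB
After op 2 paint(5,8,G):
BBBBBBYBB
BBBBWWWWB
BBBBBBBBB
BBBBBBBBB
BBBBBBBBB
BBBBBBBBG
After op 3 paint(1,5,B):
BBBBBBYBB
BBBBWBWWB
BBBBBBBBB
BBBBBBBBB
BBBBBBBBB
BBBBBBBBG
After op 4 fill(3,5,G) [49 cells changed]:
GGGGGGYGG
GGGGWGWWG
GGGGGGGGG
GGGGGGGGG
GGGGGGGGG
GGGGGGGGG
After op 5 fill(4,7,K) [50 cells changed]:
KKKKKKYKK
KKKKWKWWK
KKKKKKKKK
KKKKKKKKK
KKKKKKKKK
KKKKKKKKK
After op 6 fill(2,3,G) [50 cells changed]:
GGGGGGYGG
GGGGWGWWG
GGGGGGGGG
GGGGGGGGG
GGGGGGGGG
GGGGGGGGG

Answer: 50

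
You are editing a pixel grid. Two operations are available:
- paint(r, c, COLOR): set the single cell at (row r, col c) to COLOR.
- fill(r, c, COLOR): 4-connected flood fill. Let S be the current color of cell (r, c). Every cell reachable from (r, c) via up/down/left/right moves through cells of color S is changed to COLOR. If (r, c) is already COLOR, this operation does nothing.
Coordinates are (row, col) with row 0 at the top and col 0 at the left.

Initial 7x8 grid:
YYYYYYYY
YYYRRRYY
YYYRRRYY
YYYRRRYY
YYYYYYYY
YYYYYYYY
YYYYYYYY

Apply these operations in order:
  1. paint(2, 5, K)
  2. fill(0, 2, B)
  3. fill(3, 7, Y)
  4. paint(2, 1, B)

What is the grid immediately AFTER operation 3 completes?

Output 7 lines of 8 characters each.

Answer: YYYYYYYY
YYYRRRYY
YYYRRKYY
YYYRRRYY
YYYYYYYY
YYYYYYYY
YYYYYYYY

Derivation:
After op 1 paint(2,5,K):
YYYYYYYY
YYYRRRYY
YYYRRKYY
YYYRRRYY
YYYYYYYY
YYYYYYYY
YYYYYYYY
After op 2 fill(0,2,B) [47 cells changed]:
BBBBBBBB
BBBRRRBB
BBBRRKBB
BBBRRRBB
BBBBBBBB
BBBBBBBB
BBBBBBBB
After op 3 fill(3,7,Y) [47 cells changed]:
YYYYYYYY
YYYRRRYY
YYYRRKYY
YYYRRRYY
YYYYYYYY
YYYYYYYY
YYYYYYYY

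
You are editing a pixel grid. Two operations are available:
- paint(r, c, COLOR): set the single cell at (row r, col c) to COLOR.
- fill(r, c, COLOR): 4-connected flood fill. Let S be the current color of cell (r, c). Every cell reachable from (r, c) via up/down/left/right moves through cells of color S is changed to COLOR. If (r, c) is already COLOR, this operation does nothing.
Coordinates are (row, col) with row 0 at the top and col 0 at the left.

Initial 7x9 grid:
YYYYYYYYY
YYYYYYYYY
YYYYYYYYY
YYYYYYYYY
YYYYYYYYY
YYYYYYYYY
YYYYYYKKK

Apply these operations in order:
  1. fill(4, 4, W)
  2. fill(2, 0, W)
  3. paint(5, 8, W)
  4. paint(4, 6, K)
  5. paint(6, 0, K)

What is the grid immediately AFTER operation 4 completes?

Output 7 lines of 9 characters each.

Answer: WWWWWWWWW
WWWWWWWWW
WWWWWWWWW
WWWWWWWWW
WWWWWWKWW
WWWWWWWWW
WWWWWWKKK

Derivation:
After op 1 fill(4,4,W) [60 cells changed]:
WWWWWWWWW
WWWWWWWWW
WWWWWWWWW
WWWWWWWWW
WWWWWWWWW
WWWWWWWWW
WWWWWWKKK
After op 2 fill(2,0,W) [0 cells changed]:
WWWWWWWWW
WWWWWWWWW
WWWWWWWWW
WWWWWWWWW
WWWWWWWWW
WWWWWWWWW
WWWWWWKKK
After op 3 paint(5,8,W):
WWWWWWWWW
WWWWWWWWW
WWWWWWWWW
WWWWWWWWW
WWWWWWWWW
WWWWWWWWW
WWWWWWKKK
After op 4 paint(4,6,K):
WWWWWWWWW
WWWWWWWWW
WWWWWWWWW
WWWWWWWWW
WWWWWWKWW
WWWWWWWWW
WWWWWWKKK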